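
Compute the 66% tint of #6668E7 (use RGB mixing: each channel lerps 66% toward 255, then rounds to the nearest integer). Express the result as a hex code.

#6668E7 is rgb(102, 104, 231).
A 66% tint moves each channel 66% toward 255:
  R: 102 + 0.66×(255−102) = 102 + 100.98 = 202.98 → 203
  G: 104 + 99.66 = 203.66 → 204
  B: 231 + 0.66×(255−231) = 231 + 15.84 = 246.84 → 247
rgb(203, 204, 247) = #CBCCF7.

#CBCCF7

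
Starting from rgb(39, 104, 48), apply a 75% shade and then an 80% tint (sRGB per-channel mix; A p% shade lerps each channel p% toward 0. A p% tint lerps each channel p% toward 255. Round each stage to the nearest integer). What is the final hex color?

A 75% shade moves each channel 75% toward 0:
  R: 39 − 29.25 = 9.75 → 10
  G: 104 + 0.75×(0−104) = 104 − 78 = 26 → 26
  B: 48 − 36 = 12 → 12
After the shade: rgb(10, 26, 12) = #0A1A0C.
Per channel, c → c + 0.8(255 − c):
  R: 10 + 0.8×(255−10) = 10 + 196 = 206 → 206
  G: 26 + 0.8×(255−26) = 26 + 183.2 = 209.2 → 209
  B: 12 + 194.4 = 206.4 → 206
rgb(206, 209, 206) = #CED1CE.

#CED1CE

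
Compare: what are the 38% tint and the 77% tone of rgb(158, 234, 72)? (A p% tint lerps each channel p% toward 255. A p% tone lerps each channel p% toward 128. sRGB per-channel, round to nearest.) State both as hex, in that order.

38% tint:
  R: 158 + 0.38×(255−158) = 158 + 36.86 = 194.86 → 195
  G: 234 + 0.38×(255−234) = 234 + 7.98 = 241.98 → 242
  B: 72 + 69.54 = 141.54 → 142
  → #C3F28E
77% tone:
  R: 158 + 0.77×(128−158) = 158 − 23.1 = 134.9 → 135
  G: 234 + 0.77×(128−234) = 234 − 81.62 = 152.38 → 152
  B: 72 + 43.12 = 115.12 → 115
  → #879873

#C3F28E, #879873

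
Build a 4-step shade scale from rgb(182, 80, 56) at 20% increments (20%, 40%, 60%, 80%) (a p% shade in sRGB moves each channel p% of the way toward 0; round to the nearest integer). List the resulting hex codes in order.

#92402D, #6D3022, #492016, #24100B

20%: (182 − 36.4 = 145.6→146, 80 − 16 = 64→64, 56 − 11.2 = 44.8→45) → #92402D
40%: (182 − 72.8 = 109.2→109, 80 − 32 = 48→48, 56 − 22.4 = 33.6→34) → #6D3022
60%: (182 − 109.2 = 72.8→73, 80 − 48 = 32→32, 56 − 33.6 = 22.4→22) → #492016
80%: (182 − 145.6 = 36.4→36, 80 − 64 = 16→16, 56 − 44.8 = 11.2→11) → #24100B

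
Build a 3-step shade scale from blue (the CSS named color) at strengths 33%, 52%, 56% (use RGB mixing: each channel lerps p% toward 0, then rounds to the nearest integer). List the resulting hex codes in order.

#0000AB, #00007A, #000070

CSS blue is rgb(0, 0, 255).
33%: (0→0, 0→0, 255 − 84.15 = 170.85→171) → #0000AB
52%: (0→0, 0→0, 255 − 132.6 = 122.4→122) → #00007A
56%: (0→0, 0→0, 255 − 142.8 = 112.2→112) → #000070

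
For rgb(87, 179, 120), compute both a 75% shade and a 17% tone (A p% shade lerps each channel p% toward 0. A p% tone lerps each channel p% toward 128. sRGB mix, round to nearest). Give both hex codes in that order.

#162D1E, #5EAA79

75% shade:
  R: 87 − 65.25 = 21.75 → 22
  G: 179 − 134.25 = 44.75 → 45
  B: 120 + 0.75×(0−120) = 120 − 90 = 30 → 30
  → #162D1E
17% tone:
  R: 87 + 6.97 = 93.97 → 94
  G: 179 + 0.17×(128−179) = 179 − 8.67 = 170.33 → 170
  B: 120 + 0.17×(128−120) = 120 + 1.36 = 121.36 → 121
  → #5EAA79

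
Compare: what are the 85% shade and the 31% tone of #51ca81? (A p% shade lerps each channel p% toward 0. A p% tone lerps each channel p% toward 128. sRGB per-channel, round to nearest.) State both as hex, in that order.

#0c1e13, #60b381

#51ca81 is rgb(81, 202, 129).
85% shade:
  R: 81 − 68.85 = 12.15 → 12
  G: 202 + 0.85×(0−202) = 202 − 171.7 = 30.3 → 30
  B: 129 − 109.65 = 19.35 → 19
  → #0c1e13
31% tone:
  R: 81 + 0.31×(128−81) = 81 + 14.57 = 95.57 → 96
  G: 202 − 22.94 = 179.06 → 179
  B: 129 + 0.31×(128−129) = 129 − 0.31 = 128.69 → 129
  → #60b381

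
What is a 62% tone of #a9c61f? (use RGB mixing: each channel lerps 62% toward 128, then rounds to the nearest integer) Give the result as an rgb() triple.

#a9c61f is rgb(169, 198, 31).
Lerp each channel 62% toward 128:
  R: 169 − 25.42 = 143.58 → 144
  G: 198 + 0.62×(128−198) = 198 − 43.4 = 154.6 → 155
  B: 31 + 0.62×(128−31) = 31 + 60.14 = 91.14 → 91

rgb(144, 155, 91)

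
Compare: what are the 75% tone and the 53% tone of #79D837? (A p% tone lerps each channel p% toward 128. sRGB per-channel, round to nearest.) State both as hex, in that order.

#79D837 is rgb(121, 216, 55).
75% tone:
  R: 121 + 5.25 = 126.25 → 126
  G: 216 − 66 = 150 → 150
  B: 55 + 0.75×(128−55) = 55 + 54.75 = 109.75 → 110
  → #7E966E
53% tone:
  R: 121 + 3.71 = 124.71 → 125
  G: 216 + 0.53×(128−216) = 216 − 46.64 = 169.36 → 169
  B: 55 + 38.69 = 93.69 → 94
  → #7DA95E

#7E966E, #7DA95E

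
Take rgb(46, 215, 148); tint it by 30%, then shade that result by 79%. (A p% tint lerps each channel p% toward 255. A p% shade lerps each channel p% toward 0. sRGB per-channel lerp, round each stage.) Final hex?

#173026

Per channel, c → c + 0.3(255 − c):
  R: 46 + 62.7 = 108.7 → 109
  G: 215 + 12 = 227 → 227
  B: 148 + 32.1 = 180.1 → 180
After the tint: rgb(109, 227, 180) = #6de3b4.
Lerp each channel 79% toward 0:
  R: 109 − 86.11 = 22.89 → 23
  G: 227 + 0.79×(0−227) = 227 − 179.33 = 47.67 → 48
  B: 180 + 0.79×(0−180) = 180 − 142.2 = 37.8 → 38
rgb(23, 48, 38) = #173026.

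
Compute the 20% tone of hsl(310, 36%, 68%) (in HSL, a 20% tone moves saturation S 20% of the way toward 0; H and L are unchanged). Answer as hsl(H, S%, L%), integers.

S moves 20% from 36 toward 0: 36 − 7.2 = 28.8 → 29.
H and L are unchanged.

hsl(310, 29%, 68%)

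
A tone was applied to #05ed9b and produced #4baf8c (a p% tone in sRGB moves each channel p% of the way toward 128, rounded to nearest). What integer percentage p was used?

57%

#05ed9b is rgb(5, 237, 155); #4baf8c is rgb(75, 175, 140).
On the R channel (widest range): 75 ≈ 5 + (p/100)(128 − 5), so p ≈ 100×(75 − 5)/(128 − 5) = 7000/123 = 56.91.
p = 57 reproduces all three channels after rounding.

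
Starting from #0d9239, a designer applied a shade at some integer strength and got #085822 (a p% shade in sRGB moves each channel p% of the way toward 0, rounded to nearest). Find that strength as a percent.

40%

#0d9239 is rgb(13, 146, 57); #085822 is rgb(8, 88, 34).
On the G channel (widest range): 88 ≈ 146 + (p/100)(0 − 146), so p ≈ 100×(88 − 146)/(0 − 146) = -5800/-146 = 39.73.
p = 40 reproduces all three channels after rounding.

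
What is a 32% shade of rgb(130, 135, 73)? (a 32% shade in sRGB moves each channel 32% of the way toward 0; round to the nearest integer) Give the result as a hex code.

A 32% shade moves each channel 32% toward 0:
  R: 130 + 0.32×(0−130) = 130 − 41.6 = 88.4 → 88
  G: 135 + 0.32×(0−135) = 135 − 43.2 = 91.8 → 92
  B: 73 + 0.32×(0−73) = 73 − 23.36 = 49.64 → 50
rgb(88, 92, 50) = #585c32.

#585c32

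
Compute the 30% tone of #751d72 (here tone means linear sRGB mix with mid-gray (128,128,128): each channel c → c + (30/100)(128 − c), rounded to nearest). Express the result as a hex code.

#783b76

#751d72 is rgb(117, 29, 114).
Lerp each channel 30% toward 128:
  R: 117 + 0.3×(128−117) = 117 + 3.3 = 120.3 → 120
  G: 29 + 29.7 = 58.7 → 59
  B: 114 + 4.2 = 118.2 → 118
rgb(120, 59, 118) = #783b76.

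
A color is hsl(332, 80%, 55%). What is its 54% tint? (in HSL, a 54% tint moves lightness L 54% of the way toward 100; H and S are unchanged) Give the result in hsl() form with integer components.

hsl(332, 80%, 79%)

L moves 54% from 55 toward 100: 55 + 24.3 = 79.3 → 79.
H and S are unchanged.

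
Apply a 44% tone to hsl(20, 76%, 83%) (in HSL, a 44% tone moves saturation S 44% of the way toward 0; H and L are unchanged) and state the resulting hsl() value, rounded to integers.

S moves 44% from 76 toward 0: 76 − 33.44 = 42.56 → 43.
H and L are unchanged.

hsl(20, 43%, 83%)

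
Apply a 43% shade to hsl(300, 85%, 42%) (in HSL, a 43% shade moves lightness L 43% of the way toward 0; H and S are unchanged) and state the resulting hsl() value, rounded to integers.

L moves 43% from 42 toward 0: 42 − 18.06 = 23.94 → 24.
H and S are unchanged.

hsl(300, 85%, 24%)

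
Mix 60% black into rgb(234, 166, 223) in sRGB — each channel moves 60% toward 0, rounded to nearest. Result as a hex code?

#5E4259

Per channel, c → c + 0.6(0 − c):
  R: 234 + 0.6×(0−234) = 234 − 140.4 = 93.6 → 94
  G: 166 + 0.6×(0−166) = 166 − 99.6 = 66.4 → 66
  B: 223 − 133.8 = 89.2 → 89
rgb(94, 66, 89) = #5E4259.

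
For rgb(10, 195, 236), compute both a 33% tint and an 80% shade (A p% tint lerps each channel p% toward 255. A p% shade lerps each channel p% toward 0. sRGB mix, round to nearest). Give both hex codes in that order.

#5BD7F2, #02272F

33% tint:
  R: 10 + 0.33×(255−10) = 10 + 80.85 = 90.85 → 91
  G: 195 + 0.33×(255−195) = 195 + 19.8 = 214.8 → 215
  B: 236 + 6.27 = 242.27 → 242
  → #5BD7F2
80% shade:
  R: 10 + 0.8×(0−10) = 10 − 8 = 2 → 2
  G: 195 − 156 = 39 → 39
  B: 236 − 188.8 = 47.2 → 47
  → #02272F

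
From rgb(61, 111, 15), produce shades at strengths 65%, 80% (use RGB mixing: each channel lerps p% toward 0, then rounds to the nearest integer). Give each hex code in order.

65%: (61 − 39.65 = 21.35→21, 111 − 72.15 = 38.85→39, 15 − 9.75 = 5.25→5) → #152705
80%: (61 − 48.8 = 12.2→12, 111 − 88.8 = 22.2→22, 15 − 12 = 3→3) → #0c1603

#152705, #0c1603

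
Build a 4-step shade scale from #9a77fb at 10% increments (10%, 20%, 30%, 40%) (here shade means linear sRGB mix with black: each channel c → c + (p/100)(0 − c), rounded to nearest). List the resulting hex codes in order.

#8b6be2, #7b5fc9, #6c53b0, #5c4797

#9a77fb is rgb(154, 119, 251).
10%: (154 − 15.4 = 138.6→139, 119 − 11.9 = 107.1→107, 251 − 25.1 = 225.9→226) → #8b6be2
20%: (154 − 30.8 = 123.2→123, 119 − 23.8 = 95.2→95, 251 − 50.2 = 200.8→201) → #7b5fc9
30%: (154 − 46.2 = 107.8→108, 119 − 35.7 = 83.3→83, 251 − 75.3 = 175.7→176) → #6c53b0
40%: (154 − 61.6 = 92.4→92, 119 − 47.6 = 71.4→71, 251 − 100.4 = 150.6→151) → #5c4797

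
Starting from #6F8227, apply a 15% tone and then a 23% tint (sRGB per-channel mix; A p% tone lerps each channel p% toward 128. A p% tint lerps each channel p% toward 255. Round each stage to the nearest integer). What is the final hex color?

#6F8227 is rgb(111, 130, 39).
Lerp each channel 15% toward 128:
  R: 111 + 0.15×(128−111) = 111 + 2.55 = 113.55 → 114
  G: 130 − 0.3 = 129.7 → 130
  B: 39 + 0.15×(128−39) = 39 + 13.35 = 52.35 → 52
After the tone: rgb(114, 130, 52) = #728234.
Per channel, c → c + 0.23(255 − c):
  R: 114 + 32.43 = 146.43 → 146
  G: 130 + 0.23×(255−130) = 130 + 28.75 = 158.75 → 159
  B: 52 + 0.23×(255−52) = 52 + 46.69 = 98.69 → 99
rgb(146, 159, 99) = #929F63.

#929F63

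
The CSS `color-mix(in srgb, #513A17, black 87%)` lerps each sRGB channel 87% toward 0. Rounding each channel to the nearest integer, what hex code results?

#513A17 is rgb(81, 58, 23).
Per channel, c → c + 0.87(0 − c):
  R: 81 + 0.87×(0−81) = 81 − 70.47 = 10.53 → 11
  G: 58 + 0.87×(0−58) = 58 − 50.46 = 7.54 → 8
  B: 23 − 20.01 = 2.99 → 3
rgb(11, 8, 3) = #0B0803.

#0B0803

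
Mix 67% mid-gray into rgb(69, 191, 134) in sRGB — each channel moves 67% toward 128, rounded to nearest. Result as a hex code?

A 67% tone moves each channel 67% toward 128:
  R: 69 + 0.67×(128−69) = 69 + 39.53 = 108.53 → 109
  G: 191 + 0.67×(128−191) = 191 − 42.21 = 148.79 → 149
  B: 134 + 0.67×(128−134) = 134 − 4.02 = 129.98 → 130
rgb(109, 149, 130) = #6d9582.

#6d9582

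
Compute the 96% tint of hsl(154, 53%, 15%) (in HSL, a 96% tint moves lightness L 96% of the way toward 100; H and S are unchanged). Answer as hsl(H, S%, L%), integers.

L moves 96% from 15 toward 100: 15 + 81.6 = 96.6 → 97.
H and S are unchanged.

hsl(154, 53%, 97%)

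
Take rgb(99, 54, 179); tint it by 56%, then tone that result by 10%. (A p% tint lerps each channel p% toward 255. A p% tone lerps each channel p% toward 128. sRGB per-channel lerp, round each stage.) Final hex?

#B4A3D5

Per channel, c → c + 0.56(255 − c):
  R: 99 + 87.36 = 186.36 → 186
  G: 54 + 0.56×(255−54) = 54 + 112.56 = 166.56 → 167
  B: 179 + 42.56 = 221.56 → 222
After the tint: rgb(186, 167, 222) = #BAA7DE.
Lerp each channel 10% toward 128:
  R: 186 + 0.1×(128−186) = 186 − 5.8 = 180.2 → 180
  G: 167 + 0.1×(128−167) = 167 − 3.9 = 163.1 → 163
  B: 222 + 0.1×(128−222) = 222 − 9.4 = 212.6 → 213
rgb(180, 163, 213) = #B4A3D5.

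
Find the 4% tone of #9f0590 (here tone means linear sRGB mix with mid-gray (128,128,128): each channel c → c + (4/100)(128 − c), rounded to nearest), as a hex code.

#9f0590 is rgb(159, 5, 144).
Lerp each channel 4% toward 128:
  R: 159 + 0.04×(128−159) = 159 − 1.24 = 157.76 → 158
  G: 5 + 4.92 = 9.92 → 10
  B: 144 + 0.04×(128−144) = 144 − 0.64 = 143.36 → 143
rgb(158, 10, 143) = #9e0a8f.

#9e0a8f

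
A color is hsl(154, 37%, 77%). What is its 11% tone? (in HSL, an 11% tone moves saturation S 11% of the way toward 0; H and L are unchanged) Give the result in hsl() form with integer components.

S moves 11% from 37 toward 0: 37 − 4.07 = 32.93 → 33.
H and L are unchanged.

hsl(154, 33%, 77%)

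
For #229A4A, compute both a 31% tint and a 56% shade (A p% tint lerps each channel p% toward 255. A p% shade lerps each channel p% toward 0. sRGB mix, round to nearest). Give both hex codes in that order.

#67B982, #0F4421

#229A4A is rgb(34, 154, 74).
31% tint:
  R: 34 + 0.31×(255−34) = 34 + 68.51 = 102.51 → 103
  G: 154 + 0.31×(255−154) = 154 + 31.31 = 185.31 → 185
  B: 74 + 0.31×(255−74) = 74 + 56.11 = 130.11 → 130
  → #67B982
56% shade:
  R: 34 + 0.56×(0−34) = 34 − 19.04 = 14.96 → 15
  G: 154 + 0.56×(0−154) = 154 − 86.24 = 67.76 → 68
  B: 74 + 0.56×(0−74) = 74 − 41.44 = 32.56 → 33
  → #0F4421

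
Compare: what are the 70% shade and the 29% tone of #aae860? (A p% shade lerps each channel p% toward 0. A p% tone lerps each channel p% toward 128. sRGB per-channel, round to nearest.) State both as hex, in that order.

#33461d, #9eca69

#aae860 is rgb(170, 232, 96).
70% shade:
  R: 170 + 0.7×(0−170) = 170 − 119 = 51 → 51
  G: 232 + 0.7×(0−232) = 232 − 162.4 = 69.6 → 70
  B: 96 − 67.2 = 28.8 → 29
  → #33461d
29% tone:
  R: 170 + 0.29×(128−170) = 170 − 12.18 = 157.82 → 158
  G: 232 + 0.29×(128−232) = 232 − 30.16 = 201.84 → 202
  B: 96 + 0.29×(128−96) = 96 + 9.28 = 105.28 → 105
  → #9eca69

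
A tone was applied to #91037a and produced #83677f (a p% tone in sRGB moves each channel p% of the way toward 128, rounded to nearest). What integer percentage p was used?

80%

#91037a is rgb(145, 3, 122); #83677f is rgb(131, 103, 127).
On the G channel (widest range): 103 ≈ 3 + (p/100)(128 − 3), so p ≈ 100×(103 − 3)/(128 − 3) = 10000/125 = 80.00.
p = 80 reproduces all three channels after rounding.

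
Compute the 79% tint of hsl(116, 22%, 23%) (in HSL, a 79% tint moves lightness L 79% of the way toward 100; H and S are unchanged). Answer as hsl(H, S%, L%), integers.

hsl(116, 22%, 84%)

L moves 79% from 23 toward 100: 23 + 60.83 = 83.83 → 84.
H and S are unchanged.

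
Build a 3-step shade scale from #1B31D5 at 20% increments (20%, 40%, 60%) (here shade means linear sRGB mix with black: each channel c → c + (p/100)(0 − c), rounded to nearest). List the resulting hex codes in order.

#1B31D5 is rgb(27, 49, 213).
20%: (27 − 5.4 = 21.6→22, 49 − 9.8 = 39.2→39, 213 − 42.6 = 170.4→170) → #1627AA
40%: (27 − 10.8 = 16.2→16, 49 − 19.6 = 29.4→29, 213 − 85.2 = 127.8→128) → #101D80
60%: (27 − 16.2 = 10.8→11, 49 − 29.4 = 19.6→20, 213 − 127.8 = 85.2→85) → #0B1455

#1627AA, #101D80, #0B1455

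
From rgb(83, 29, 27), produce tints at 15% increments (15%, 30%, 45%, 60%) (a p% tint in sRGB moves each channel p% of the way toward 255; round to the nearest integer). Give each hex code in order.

15%: (83 + 25.8 = 108.8→109, 29 + 33.9 = 62.9→63, 27 + 34.2 = 61.2→61) → #6D3F3D
30%: (83 + 51.6 = 134.6→135, 29 + 67.8 = 96.8→97, 27 + 68.4 = 95.4→95) → #87615F
45%: (83 + 77.4 = 160.4→160, 29 + 101.7 = 130.7→131, 27 + 102.6 = 129.6→130) → #A08382
60%: (83 + 103.2 = 186.2→186, 29 + 135.6 = 164.6→165, 27 + 136.8 = 163.8→164) → #BAA5A4

#6D3F3D, #87615F, #A08382, #BAA5A4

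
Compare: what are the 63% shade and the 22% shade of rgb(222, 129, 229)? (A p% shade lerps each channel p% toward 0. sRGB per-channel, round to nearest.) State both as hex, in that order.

#523055, #AD65B3

63% shade:
  R: 222 + 0.63×(0−222) = 222 − 139.86 = 82.14 → 82
  G: 129 − 81.27 = 47.73 → 48
  B: 229 − 144.27 = 84.73 → 85
  → #523055
22% shade:
  R: 222 + 0.22×(0−222) = 222 − 48.84 = 173.16 → 173
  G: 129 − 28.38 = 100.62 → 101
  B: 229 − 50.38 = 178.62 → 179
  → #AD65B3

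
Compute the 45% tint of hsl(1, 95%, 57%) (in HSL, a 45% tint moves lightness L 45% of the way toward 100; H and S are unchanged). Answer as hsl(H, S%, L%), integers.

L moves 45% from 57 toward 100: 57 + 19.35 = 76.35 → 76.
H and S are unchanged.

hsl(1, 95%, 76%)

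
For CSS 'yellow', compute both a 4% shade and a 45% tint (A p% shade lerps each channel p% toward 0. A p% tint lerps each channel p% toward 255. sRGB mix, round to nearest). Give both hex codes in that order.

#F5F500, #FFFF73

CSS yellow is rgb(255, 255, 0).
4% shade:
  R: 255 + 0.04×(0−255) = 255 − 10.2 = 244.8 → 245
  G: 255 + 0.04×(0−255) = 255 − 10.2 = 244.8 → 245
  B: 0 + 0 = 0 → 0
  → #F5F500
45% tint:
  R: 255 + 0 = 255 → 255
  G: 255 + 0.45×(255−255) = 255 + 0 = 255 → 255
  B: 0 + 0.45×(255−0) = 0 + 114.75 = 114.75 → 115
  → #FFFF73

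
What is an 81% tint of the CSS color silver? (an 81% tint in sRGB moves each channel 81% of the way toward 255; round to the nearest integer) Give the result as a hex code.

#f3f3f3

CSS silver is rgb(192, 192, 192).
An 81% tint moves each channel 81% toward 255:
  R: 192 + 0.81×(255−192) = 192 + 51.03 = 243.03 → 243
  G: 192 + 51.03 = 243.03 → 243
  B: 192 + 0.81×(255−192) = 192 + 51.03 = 243.03 → 243
rgb(243, 243, 243) = #f3f3f3.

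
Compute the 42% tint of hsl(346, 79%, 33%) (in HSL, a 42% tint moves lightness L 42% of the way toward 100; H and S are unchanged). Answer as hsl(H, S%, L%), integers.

L moves 42% from 33 toward 100: 33 + 28.14 = 61.14 → 61.
H and S are unchanged.

hsl(346, 79%, 61%)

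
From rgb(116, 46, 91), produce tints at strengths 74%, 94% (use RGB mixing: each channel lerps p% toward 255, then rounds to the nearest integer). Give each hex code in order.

74%: (116 + 102.86 = 218.86→219, 46 + 154.66 = 200.66→201, 91 + 121.36 = 212.36→212) → #DBC9D4
94%: (116 + 130.66 = 246.66→247, 46 + 196.46 = 242.46→242, 91 + 154.16 = 245.16→245) → #F7F2F5

#DBC9D4, #F7F2F5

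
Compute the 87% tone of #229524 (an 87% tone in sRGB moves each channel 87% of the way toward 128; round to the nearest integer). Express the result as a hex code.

#229524 is rgb(34, 149, 36).
An 87% tone moves each channel 87% toward 128:
  R: 34 + 81.78 = 115.78 → 116
  G: 149 − 18.27 = 130.73 → 131
  B: 36 + 0.87×(128−36) = 36 + 80.04 = 116.04 → 116
rgb(116, 131, 116) = #748374.

#748374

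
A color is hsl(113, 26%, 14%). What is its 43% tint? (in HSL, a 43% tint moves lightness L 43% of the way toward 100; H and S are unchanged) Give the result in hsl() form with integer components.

hsl(113, 26%, 51%)

L moves 43% from 14 toward 100: 14 + 36.98 = 50.98 → 51.
H and S are unchanged.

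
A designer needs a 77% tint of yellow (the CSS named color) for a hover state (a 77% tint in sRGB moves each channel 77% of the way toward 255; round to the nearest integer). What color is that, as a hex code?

#FFFFC4

CSS yellow is rgb(255, 255, 0).
A 77% tint moves each channel 77% toward 255:
  R: 255 + 0.77×(255−255) = 255 + 0 = 255 → 255
  G: 255 + 0.77×(255−255) = 255 + 0 = 255 → 255
  B: 0 + 196.35 = 196.35 → 196
rgb(255, 255, 196) = #FFFFC4.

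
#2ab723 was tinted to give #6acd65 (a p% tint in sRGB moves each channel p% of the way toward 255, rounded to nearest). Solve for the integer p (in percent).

30%

#2ab723 is rgb(42, 183, 35); #6acd65 is rgb(106, 205, 101).
On the B channel (widest range): 101 ≈ 35 + (p/100)(255 − 35), so p ≈ 100×(101 − 35)/(255 − 35) = 6600/220 = 30.00.
p = 30 reproduces all three channels after rounding.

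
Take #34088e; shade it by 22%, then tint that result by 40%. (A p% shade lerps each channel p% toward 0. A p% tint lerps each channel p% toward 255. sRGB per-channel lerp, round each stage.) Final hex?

#34088e is rgb(52, 8, 142).
Lerp each channel 22% toward 0:
  R: 52 − 11.44 = 40.56 → 41
  G: 8 + 0.22×(0−8) = 8 − 1.76 = 6.24 → 6
  B: 142 − 31.24 = 110.76 → 111
After the shade: rgb(41, 6, 111) = #29066f.
Lerp each channel 40% toward 255:
  R: 41 + 85.6 = 126.6 → 127
  G: 6 + 0.4×(255−6) = 6 + 99.6 = 105.6 → 106
  B: 111 + 57.6 = 168.6 → 169
rgb(127, 106, 169) = #7f6aa9.

#7f6aa9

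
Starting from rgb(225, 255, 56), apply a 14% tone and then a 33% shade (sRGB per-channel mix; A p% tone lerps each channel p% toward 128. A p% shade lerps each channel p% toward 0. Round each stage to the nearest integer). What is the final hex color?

#8D9F2C

Lerp each channel 14% toward 128:
  R: 225 + 0.14×(128−225) = 225 − 13.58 = 211.42 → 211
  G: 255 − 17.78 = 237.22 → 237
  B: 56 + 0.14×(128−56) = 56 + 10.08 = 66.08 → 66
After the tone: rgb(211, 237, 66) = #D3ED42.
A 33% shade moves each channel 33% toward 0:
  R: 211 + 0.33×(0−211) = 211 − 69.63 = 141.37 → 141
  G: 237 − 78.21 = 158.79 → 159
  B: 66 + 0.33×(0−66) = 66 − 21.78 = 44.22 → 44
rgb(141, 159, 44) = #8D9F2C.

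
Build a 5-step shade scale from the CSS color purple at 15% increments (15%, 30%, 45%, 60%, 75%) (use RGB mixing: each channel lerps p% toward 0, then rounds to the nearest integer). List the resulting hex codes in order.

CSS purple is rgb(128, 0, 128).
15%: (128 − 19.2 = 108.8→109, 0→0, 128 − 19.2 = 108.8→109) → #6D006D
30%: (128 − 38.4 = 89.6→90, 0→0, 128 − 38.4 = 89.6→90) → #5A005A
45%: (128 − 57.6 = 70.4→70, 0→0, 128 − 57.6 = 70.4→70) → #460046
60%: (128 − 76.8 = 51.2→51, 0→0, 128 − 76.8 = 51.2→51) → #330033
75%: (128 − 96 = 32→32, 0→0, 128 − 96 = 32→32) → #200020

#6D006D, #5A005A, #460046, #330033, #200020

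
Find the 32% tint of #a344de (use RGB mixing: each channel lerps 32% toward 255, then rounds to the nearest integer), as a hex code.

#a344de is rgb(163, 68, 222).
Per channel, c → c + 0.32(255 − c):
  R: 163 + 0.32×(255−163) = 163 + 29.44 = 192.44 → 192
  G: 68 + 59.84 = 127.84 → 128
  B: 222 + 10.56 = 232.56 → 233
rgb(192, 128, 233) = #c080e9.

#c080e9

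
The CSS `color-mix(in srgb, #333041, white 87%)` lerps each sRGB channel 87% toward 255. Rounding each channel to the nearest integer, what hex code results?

#333041 is rgb(51, 48, 65).
An 87% tint moves each channel 87% toward 255:
  R: 51 + 0.87×(255−51) = 51 + 177.48 = 228.48 → 228
  G: 48 + 0.87×(255−48) = 48 + 180.09 = 228.09 → 228
  B: 65 + 0.87×(255−65) = 65 + 165.3 = 230.3 → 230
rgb(228, 228, 230) = #e4e4e6.

#e4e4e6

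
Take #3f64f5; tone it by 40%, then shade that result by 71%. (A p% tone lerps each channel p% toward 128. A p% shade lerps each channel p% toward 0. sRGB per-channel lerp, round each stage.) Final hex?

#3f64f5 is rgb(63, 100, 245).
Lerp each channel 40% toward 128:
  R: 63 + 26 = 89 → 89
  G: 100 + 0.4×(128−100) = 100 + 11.2 = 111.2 → 111
  B: 245 + 0.4×(128−245) = 245 − 46.8 = 198.2 → 198
After the tone: rgb(89, 111, 198) = #596fc6.
A 71% shade moves each channel 71% toward 0:
  R: 89 + 0.71×(0−89) = 89 − 63.19 = 25.81 → 26
  G: 111 + 0.71×(0−111) = 111 − 78.81 = 32.19 → 32
  B: 198 + 0.71×(0−198) = 198 − 140.58 = 57.42 → 57
rgb(26, 32, 57) = #1a2039.

#1a2039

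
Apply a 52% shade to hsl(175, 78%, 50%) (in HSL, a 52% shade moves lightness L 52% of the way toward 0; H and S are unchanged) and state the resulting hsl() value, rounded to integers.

hsl(175, 78%, 24%)

L moves 52% from 50 toward 0: 50 − 26 = 24 → 24.
H and S are unchanged.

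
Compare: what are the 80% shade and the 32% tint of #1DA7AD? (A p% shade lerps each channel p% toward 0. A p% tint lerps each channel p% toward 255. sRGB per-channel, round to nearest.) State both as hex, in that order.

#1DA7AD is rgb(29, 167, 173).
80% shade:
  R: 29 + 0.8×(0−29) = 29 − 23.2 = 5.8 → 6
  G: 167 + 0.8×(0−167) = 167 − 133.6 = 33.4 → 33
  B: 173 − 138.4 = 34.6 → 35
  → #062123
32% tint:
  R: 29 + 0.32×(255−29) = 29 + 72.32 = 101.32 → 101
  G: 167 + 0.32×(255−167) = 167 + 28.16 = 195.16 → 195
  B: 173 + 26.24 = 199.24 → 199
  → #65C3C7

#062123, #65C3C7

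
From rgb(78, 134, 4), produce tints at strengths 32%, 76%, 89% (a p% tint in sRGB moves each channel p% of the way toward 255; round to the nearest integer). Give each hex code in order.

32%: (78 + 56.64 = 134.64→135, 134 + 38.72 = 172.72→173, 4 + 80.32 = 84.32→84) → #87AD54
76%: (78 + 134.52 = 212.52→213, 134 + 91.96 = 225.96→226, 4 + 190.76 = 194.76→195) → #D5E2C3
89%: (78 + 157.53 = 235.53→236, 134 + 107.69 = 241.69→242, 4 + 223.39 = 227.39→227) → #ECF2E3

#87AD54, #D5E2C3, #ECF2E3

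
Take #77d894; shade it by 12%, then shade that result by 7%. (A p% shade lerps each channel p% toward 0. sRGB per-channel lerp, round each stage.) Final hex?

#62b179

#77d894 is rgb(119, 216, 148).
Lerp each channel 12% toward 0:
  R: 119 + 0.12×(0−119) = 119 − 14.28 = 104.72 → 105
  G: 216 − 25.92 = 190.08 → 190
  B: 148 + 0.12×(0−148) = 148 − 17.76 = 130.24 → 130
After the shade: rgb(105, 190, 130) = #69be82.
A 7% shade moves each channel 7% toward 0:
  R: 105 − 7.35 = 97.65 → 98
  G: 190 + 0.07×(0−190) = 190 − 13.3 = 176.7 → 177
  B: 130 + 0.07×(0−130) = 130 − 9.1 = 120.9 → 121
rgb(98, 177, 121) = #62b179.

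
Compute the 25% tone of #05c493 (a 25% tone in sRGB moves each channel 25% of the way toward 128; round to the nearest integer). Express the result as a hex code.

#24b38e

#05c493 is rgb(5, 196, 147).
Lerp each channel 25% toward 128:
  R: 5 + 0.25×(128−5) = 5 + 30.75 = 35.75 → 36
  G: 196 − 17 = 179 → 179
  B: 147 + 0.25×(128−147) = 147 − 4.75 = 142.25 → 142
rgb(36, 179, 142) = #24b38e.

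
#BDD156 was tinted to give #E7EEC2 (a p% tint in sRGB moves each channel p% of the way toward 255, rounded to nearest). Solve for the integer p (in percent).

64%

#BDD156 is rgb(189, 209, 86); #E7EEC2 is rgb(231, 238, 194).
On the B channel (widest range): 194 ≈ 86 + (p/100)(255 − 86), so p ≈ 100×(194 − 86)/(255 − 86) = 10800/169 = 63.91.
p = 64 reproduces all three channels after rounding.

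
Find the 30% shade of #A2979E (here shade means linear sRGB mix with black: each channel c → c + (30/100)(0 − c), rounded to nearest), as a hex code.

#A2979E is rgb(162, 151, 158).
A 30% shade moves each channel 30% toward 0:
  R: 162 − 48.6 = 113.4 → 113
  G: 151 + 0.3×(0−151) = 151 − 45.3 = 105.7 → 106
  B: 158 + 0.3×(0−158) = 158 − 47.4 = 110.6 → 111
rgb(113, 106, 111) = #716A6F.

#716A6F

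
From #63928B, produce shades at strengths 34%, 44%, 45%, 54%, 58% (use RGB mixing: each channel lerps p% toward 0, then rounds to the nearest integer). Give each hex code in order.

#63928B is rgb(99, 146, 139).
34%: (99 − 33.66 = 65.34→65, 146 − 49.64 = 96.36→96, 139 − 47.26 = 91.74→92) → #41605C
44%: (99 − 43.56 = 55.44→55, 146 − 64.24 = 81.76→82, 139 − 61.16 = 77.84→78) → #37524E
45%: (99 − 44.55 = 54.45→54, 146 − 65.7 = 80.3→80, 139 − 62.55 = 76.45→76) → #36504C
54%: (99 − 53.46 = 45.54→46, 146 − 78.84 = 67.16→67, 139 − 75.06 = 63.94→64) → #2E4340
58%: (99 − 57.42 = 41.58→42, 146 − 84.68 = 61.32→61, 139 − 80.62 = 58.38→58) → #2A3D3A

#41605C, #37524E, #36504C, #2E4340, #2A3D3A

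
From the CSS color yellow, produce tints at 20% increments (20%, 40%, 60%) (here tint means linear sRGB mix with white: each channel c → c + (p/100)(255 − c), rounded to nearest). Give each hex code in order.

CSS yellow is rgb(255, 255, 0).
20%: (255→255, 255→255, 0 + 51 = 51→51) → #ffff33
40%: (255→255, 255→255, 0 + 102 = 102→102) → #ffff66
60%: (255→255, 255→255, 0 + 153 = 153→153) → #ffff99

#ffff33, #ffff66, #ffff99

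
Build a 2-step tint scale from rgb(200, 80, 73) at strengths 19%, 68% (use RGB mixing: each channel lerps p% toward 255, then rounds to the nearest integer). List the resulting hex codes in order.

19%: (200 + 10.45 = 210.45→210, 80 + 33.25 = 113.25→113, 73 + 34.58 = 107.58→108) → #D2716C
68%: (200 + 37.4 = 237.4→237, 80 + 119 = 199→199, 73 + 123.76 = 196.76→197) → #EDC7C5

#D2716C, #EDC7C5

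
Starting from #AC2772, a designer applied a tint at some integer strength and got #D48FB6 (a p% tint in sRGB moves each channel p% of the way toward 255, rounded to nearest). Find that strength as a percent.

48%

#AC2772 is rgb(172, 39, 114); #D48FB6 is rgb(212, 143, 182).
On the G channel (widest range): 143 ≈ 39 + (p/100)(255 − 39), so p ≈ 100×(143 − 39)/(255 − 39) = 10400/216 = 48.15.
p = 48 reproduces all three channels after rounding.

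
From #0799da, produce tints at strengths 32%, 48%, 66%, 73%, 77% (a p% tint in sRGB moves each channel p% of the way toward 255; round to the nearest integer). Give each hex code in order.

#56bae6, #7ecaec, #abdcf2, #bce3f5, #c6e8f6

#0799da is rgb(7, 153, 218).
32%: (7 + 79.36 = 86.36→86, 153 + 32.64 = 185.64→186, 218 + 11.84 = 229.84→230) → #56bae6
48%: (7 + 119.04 = 126.04→126, 153 + 48.96 = 201.96→202, 218 + 17.76 = 235.76→236) → #7ecaec
66%: (7 + 163.68 = 170.68→171, 153 + 67.32 = 220.32→220, 218 + 24.42 = 242.42→242) → #abdcf2
73%: (7 + 181.04 = 188.04→188, 153 + 74.46 = 227.46→227, 218 + 27.01 = 245.01→245) → #bce3f5
77%: (7 + 190.96 = 197.96→198, 153 + 78.54 = 231.54→232, 218 + 28.49 = 246.49→246) → #c6e8f6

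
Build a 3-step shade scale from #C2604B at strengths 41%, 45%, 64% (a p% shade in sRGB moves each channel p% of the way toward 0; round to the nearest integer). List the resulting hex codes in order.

#72392C, #6B3529, #46231B

#C2604B is rgb(194, 96, 75).
41%: (194 − 79.54 = 114.46→114, 96 − 39.36 = 56.64→57, 75 − 30.75 = 44.25→44) → #72392C
45%: (194 − 87.3 = 106.7→107, 96 − 43.2 = 52.8→53, 75 − 33.75 = 41.25→41) → #6B3529
64%: (194 − 124.16 = 69.84→70, 96 − 61.44 = 34.56→35, 75 − 48 = 27→27) → #46231B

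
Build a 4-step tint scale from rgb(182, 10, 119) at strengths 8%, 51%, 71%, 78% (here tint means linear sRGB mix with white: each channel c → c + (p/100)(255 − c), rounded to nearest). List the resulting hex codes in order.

#BC1E82, #DB87BC, #EAB8D8, #EFC9E1

8%: (182 + 5.84 = 187.84→188, 10 + 19.6 = 29.6→30, 119 + 10.88 = 129.88→130) → #BC1E82
51%: (182 + 37.23 = 219.23→219, 10 + 124.95 = 134.95→135, 119 + 69.36 = 188.36→188) → #DB87BC
71%: (182 + 51.83 = 233.83→234, 10 + 173.95 = 183.95→184, 119 + 96.56 = 215.56→216) → #EAB8D8
78%: (182 + 56.94 = 238.94→239, 10 + 191.1 = 201.1→201, 119 + 106.08 = 225.08→225) → #EFC9E1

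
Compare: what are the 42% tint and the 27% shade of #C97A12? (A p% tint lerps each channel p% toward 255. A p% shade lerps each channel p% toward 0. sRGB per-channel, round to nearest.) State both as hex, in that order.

#C97A12 is rgb(201, 122, 18).
42% tint:
  R: 201 + 0.42×(255−201) = 201 + 22.68 = 223.68 → 224
  G: 122 + 0.42×(255−122) = 122 + 55.86 = 177.86 → 178
  B: 18 + 0.42×(255−18) = 18 + 99.54 = 117.54 → 118
  → #E0B276
27% shade:
  R: 201 − 54.27 = 146.73 → 147
  G: 122 + 0.27×(0−122) = 122 − 32.94 = 89.06 → 89
  B: 18 + 0.27×(0−18) = 18 − 4.86 = 13.14 → 13
  → #93590D

#E0B276, #93590D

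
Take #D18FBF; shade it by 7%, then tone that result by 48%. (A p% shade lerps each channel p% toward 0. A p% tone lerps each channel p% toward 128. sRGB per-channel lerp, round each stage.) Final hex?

#D18FBF is rgb(209, 143, 191).
Lerp each channel 7% toward 0:
  R: 209 + 0.07×(0−209) = 209 − 14.63 = 194.37 → 194
  G: 143 + 0.07×(0−143) = 143 − 10.01 = 132.99 → 133
  B: 191 − 13.37 = 177.63 → 178
After the shade: rgb(194, 133, 178) = #C285B2.
Per channel, c → c + 0.48(128 − c):
  R: 194 − 31.68 = 162.32 → 162
  G: 133 − 2.4 = 130.6 → 131
  B: 178 + 0.48×(128−178) = 178 − 24 = 154 → 154
rgb(162, 131, 154) = #A2839A.

#A2839A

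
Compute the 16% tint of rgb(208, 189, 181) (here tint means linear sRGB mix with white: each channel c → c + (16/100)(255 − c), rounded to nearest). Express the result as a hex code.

A 16% tint moves each channel 16% toward 255:
  R: 208 + 0.16×(255−208) = 208 + 7.52 = 215.52 → 216
  G: 189 + 0.16×(255−189) = 189 + 10.56 = 199.56 → 200
  B: 181 + 11.84 = 192.84 → 193
rgb(216, 200, 193) = #D8C8C1.

#D8C8C1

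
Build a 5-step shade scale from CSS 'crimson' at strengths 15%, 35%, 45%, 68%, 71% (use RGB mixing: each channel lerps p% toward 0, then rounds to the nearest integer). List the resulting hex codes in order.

CSS crimson is rgb(220, 20, 60).
15%: (220 − 33 = 187→187, 20 − 3 = 17→17, 60 − 9 = 51→51) → #BB1133
35%: (220 − 77 = 143→143, 20 − 7 = 13→13, 60 − 21 = 39→39) → #8F0D27
45%: (220 − 99 = 121→121, 20 − 9 = 11→11, 60 − 27 = 33→33) → #790B21
68%: (220 − 149.6 = 70.4→70, 20 − 13.6 = 6.4→6, 60 − 40.8 = 19.2→19) → #460613
71%: (220 − 156.2 = 63.8→64, 20 − 14.2 = 5.8→6, 60 − 42.6 = 17.4→17) → #400611

#BB1133, #8F0D27, #790B21, #460613, #400611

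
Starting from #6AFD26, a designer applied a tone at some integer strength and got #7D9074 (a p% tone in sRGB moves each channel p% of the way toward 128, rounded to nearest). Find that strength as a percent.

#6AFD26 is rgb(106, 253, 38); #7D9074 is rgb(125, 144, 116).
On the G channel (widest range): 144 ≈ 253 + (p/100)(128 − 253), so p ≈ 100×(144 − 253)/(128 − 253) = -10900/-125 = 87.20.
p = 87 reproduces all three channels after rounding.

87%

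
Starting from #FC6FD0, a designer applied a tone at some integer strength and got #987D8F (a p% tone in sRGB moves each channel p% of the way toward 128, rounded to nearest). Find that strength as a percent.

81%

#FC6FD0 is rgb(252, 111, 208); #987D8F is rgb(152, 125, 143).
On the R channel (widest range): 152 ≈ 252 + (p/100)(128 − 252), so p ≈ 100×(152 − 252)/(128 − 252) = -10000/-124 = 80.65.
p = 81 reproduces all three channels after rounding.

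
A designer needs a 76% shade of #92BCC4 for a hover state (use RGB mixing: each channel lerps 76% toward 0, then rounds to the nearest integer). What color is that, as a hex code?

#92BCC4 is rgb(146, 188, 196).
Per channel, c → c + 0.76(0 − c):
  R: 146 − 110.96 = 35.04 → 35
  G: 188 + 0.76×(0−188) = 188 − 142.88 = 45.12 → 45
  B: 196 − 148.96 = 47.04 → 47
rgb(35, 45, 47) = #232D2F.

#232D2F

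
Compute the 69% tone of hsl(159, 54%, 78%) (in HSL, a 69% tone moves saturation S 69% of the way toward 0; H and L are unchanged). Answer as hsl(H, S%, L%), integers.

S moves 69% from 54 toward 0: 54 − 37.26 = 16.74 → 17.
H and L are unchanged.

hsl(159, 17%, 78%)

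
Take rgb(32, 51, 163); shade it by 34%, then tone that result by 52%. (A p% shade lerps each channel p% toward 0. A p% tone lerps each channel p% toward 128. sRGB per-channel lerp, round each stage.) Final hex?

Lerp each channel 34% toward 0:
  R: 32 + 0.34×(0−32) = 32 − 10.88 = 21.12 → 21
  G: 51 + 0.34×(0−51) = 51 − 17.34 = 33.66 → 34
  B: 163 + 0.34×(0−163) = 163 − 55.42 = 107.58 → 108
After the shade: rgb(21, 34, 108) = #15226c.
A 52% tone moves each channel 52% toward 128:
  R: 21 + 0.52×(128−21) = 21 + 55.64 = 76.64 → 77
  G: 34 + 0.52×(128−34) = 34 + 48.88 = 82.88 → 83
  B: 108 + 10.4 = 118.4 → 118
rgb(77, 83, 118) = #4d5376.

#4d5376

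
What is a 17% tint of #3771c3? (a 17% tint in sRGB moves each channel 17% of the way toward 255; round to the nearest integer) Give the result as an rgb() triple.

rgb(89, 137, 205)

#3771c3 is rgb(55, 113, 195).
Lerp each channel 17% toward 255:
  R: 55 + 0.17×(255−55) = 55 + 34 = 89 → 89
  G: 113 + 0.17×(255−113) = 113 + 24.14 = 137.14 → 137
  B: 195 + 10.2 = 205.2 → 205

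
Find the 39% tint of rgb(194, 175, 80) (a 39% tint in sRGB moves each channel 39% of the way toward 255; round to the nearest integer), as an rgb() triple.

rgb(218, 206, 148)

Lerp each channel 39% toward 255:
  R: 194 + 0.39×(255−194) = 194 + 23.79 = 217.79 → 218
  G: 175 + 0.39×(255−175) = 175 + 31.2 = 206.2 → 206
  B: 80 + 68.25 = 148.25 → 148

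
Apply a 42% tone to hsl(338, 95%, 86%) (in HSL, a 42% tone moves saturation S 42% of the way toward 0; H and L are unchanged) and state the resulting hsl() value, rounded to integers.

hsl(338, 55%, 86%)

S moves 42% from 95 toward 0: 95 − 39.9 = 55.1 → 55.
H and L are unchanged.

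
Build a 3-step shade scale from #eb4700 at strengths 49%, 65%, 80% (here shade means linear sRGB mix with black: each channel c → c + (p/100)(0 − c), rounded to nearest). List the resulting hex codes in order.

#eb4700 is rgb(235, 71, 0).
49%: (235 − 115.15 = 119.85→120, 71 − 34.79 = 36.21→36, 0→0) → #782400
65%: (235 − 152.75 = 82.25→82, 71 − 46.15 = 24.85→25, 0→0) → #521900
80%: (235 − 188 = 47→47, 71 − 56.8 = 14.2→14, 0→0) → #2f0e00

#782400, #521900, #2f0e00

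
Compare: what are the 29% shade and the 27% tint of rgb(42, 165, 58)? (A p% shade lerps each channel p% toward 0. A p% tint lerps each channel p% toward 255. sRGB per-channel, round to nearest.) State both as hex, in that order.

#1E7529, #64BD6F

29% shade:
  R: 42 − 12.18 = 29.82 → 30
  G: 165 + 0.29×(0−165) = 165 − 47.85 = 117.15 → 117
  B: 58 + 0.29×(0−58) = 58 − 16.82 = 41.18 → 41
  → #1E7529
27% tint:
  R: 42 + 57.51 = 99.51 → 100
  G: 165 + 0.27×(255−165) = 165 + 24.3 = 189.3 → 189
  B: 58 + 53.19 = 111.19 → 111
  → #64BD6F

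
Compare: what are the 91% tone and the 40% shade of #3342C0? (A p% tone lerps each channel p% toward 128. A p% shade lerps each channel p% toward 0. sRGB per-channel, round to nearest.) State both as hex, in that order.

#3342C0 is rgb(51, 66, 192).
91% tone:
  R: 51 + 0.91×(128−51) = 51 + 70.07 = 121.07 → 121
  G: 66 + 0.91×(128−66) = 66 + 56.42 = 122.42 → 122
  B: 192 − 58.24 = 133.76 → 134
  → #797A86
40% shade:
  R: 51 + 0.4×(0−51) = 51 − 20.4 = 30.6 → 31
  G: 66 − 26.4 = 39.6 → 40
  B: 192 + 0.4×(0−192) = 192 − 76.8 = 115.2 → 115
  → #1F2873

#797A86, #1F2873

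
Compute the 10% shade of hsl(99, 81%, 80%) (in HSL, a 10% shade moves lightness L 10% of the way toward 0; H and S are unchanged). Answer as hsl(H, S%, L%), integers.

hsl(99, 81%, 72%)

L moves 10% from 80 toward 0: 80 − 8 = 72 → 72.
H and S are unchanged.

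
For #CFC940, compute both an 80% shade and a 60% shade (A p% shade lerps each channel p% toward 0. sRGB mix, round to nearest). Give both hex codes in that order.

#CFC940 is rgb(207, 201, 64).
80% shade:
  R: 207 + 0.8×(0−207) = 207 − 165.6 = 41.4 → 41
  G: 201 − 160.8 = 40.2 → 40
  B: 64 + 0.8×(0−64) = 64 − 51.2 = 12.8 → 13
  → #29280D
60% shade:
  R: 207 + 0.6×(0−207) = 207 − 124.2 = 82.8 → 83
  G: 201 + 0.6×(0−201) = 201 − 120.6 = 80.4 → 80
  B: 64 + 0.6×(0−64) = 64 − 38.4 = 25.6 → 26
  → #53501A

#29280D, #53501A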